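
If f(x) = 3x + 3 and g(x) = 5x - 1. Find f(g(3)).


g(3) = 14
f(14) = 45

45


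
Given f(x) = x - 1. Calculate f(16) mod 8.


f(16) = 15
15 mod 8 = 7

7


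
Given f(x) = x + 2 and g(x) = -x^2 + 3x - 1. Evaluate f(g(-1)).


g(-1) = -5
f(-5) = -3

-3


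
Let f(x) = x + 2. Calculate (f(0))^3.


f(0) = 2
(2)^3 = 8

8


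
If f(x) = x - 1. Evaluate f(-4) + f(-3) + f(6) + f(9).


4


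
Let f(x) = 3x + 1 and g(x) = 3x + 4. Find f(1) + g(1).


11


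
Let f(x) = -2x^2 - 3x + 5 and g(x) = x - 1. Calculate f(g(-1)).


g(-1) = -2
f(-2) = (-2)*(-2)^2 - 3*(-2) + 5 = 3

3


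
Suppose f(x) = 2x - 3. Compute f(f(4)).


f(4) = 5
f(5) = 7

7


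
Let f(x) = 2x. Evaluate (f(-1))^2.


f(-1) = -2
(-2)^2 = 4

4


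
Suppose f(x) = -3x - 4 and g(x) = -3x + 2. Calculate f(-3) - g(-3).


f(-3) = 5
g(-3) = 11
Difference = -6

-6


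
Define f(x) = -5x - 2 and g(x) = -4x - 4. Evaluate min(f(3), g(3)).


-17


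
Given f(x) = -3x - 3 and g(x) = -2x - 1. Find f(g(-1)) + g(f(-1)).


f(g(-1)) = -6
g(f(-1)) = -1
Sum = -7

-7


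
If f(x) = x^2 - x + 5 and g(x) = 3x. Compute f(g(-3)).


g(-3) = -9
f(-9) = 1*(-9)^2 - 1*(-9) + 5 = 95

95


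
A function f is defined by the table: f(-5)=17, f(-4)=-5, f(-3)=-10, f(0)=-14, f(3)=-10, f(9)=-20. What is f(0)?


Reading from the table at x = 0

-14


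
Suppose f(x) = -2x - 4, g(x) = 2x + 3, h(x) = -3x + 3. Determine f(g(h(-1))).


h(-1) = 6
g(6) = 15
f(15) = -34

-34


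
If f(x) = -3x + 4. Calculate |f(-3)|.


f(-3) = 13
|13| = 13

13


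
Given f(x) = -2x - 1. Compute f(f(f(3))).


f(3) = -7
f(-7) = 13
f(13) = -27

-27


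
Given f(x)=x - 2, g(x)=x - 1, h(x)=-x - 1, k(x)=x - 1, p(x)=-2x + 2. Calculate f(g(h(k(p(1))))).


-3


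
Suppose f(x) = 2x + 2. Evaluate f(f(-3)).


f(-3) = -4
f(-4) = -6

-6


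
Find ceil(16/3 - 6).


16/3 = 5.3333
5.3333 - 6 = -0.6667
ceil(-0.6667) = 0

0


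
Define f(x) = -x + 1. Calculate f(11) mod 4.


f(11) = -10
-10 mod 4 = 2

2


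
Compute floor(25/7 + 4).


25/7 = 3.5714
3.5714 + 4 = 7.5714
floor(7.5714) = 7

7


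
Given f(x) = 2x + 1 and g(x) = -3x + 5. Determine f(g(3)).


g(3) = -4
f(-4) = -7

-7


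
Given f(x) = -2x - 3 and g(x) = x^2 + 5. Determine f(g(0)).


g(0) = 5
f(5) = -13

-13


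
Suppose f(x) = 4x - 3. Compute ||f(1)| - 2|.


f(1) = 1
|1| = 1
|1 - 2| = 1

1


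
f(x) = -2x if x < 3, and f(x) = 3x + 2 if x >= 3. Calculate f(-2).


-2 satisfies x < 3
f(-2) = 4

4


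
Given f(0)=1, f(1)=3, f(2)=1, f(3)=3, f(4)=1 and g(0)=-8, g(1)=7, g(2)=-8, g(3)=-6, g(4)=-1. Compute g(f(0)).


7


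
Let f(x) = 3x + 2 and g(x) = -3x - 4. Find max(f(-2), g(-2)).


f(-2) = -4
g(-2) = 2
max = 2

2


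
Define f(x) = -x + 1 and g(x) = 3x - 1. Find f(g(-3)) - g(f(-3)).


f(g(-3)) = 11
g(f(-3)) = 11
Difference = 0

0


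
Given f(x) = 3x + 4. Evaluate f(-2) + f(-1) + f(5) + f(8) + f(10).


80


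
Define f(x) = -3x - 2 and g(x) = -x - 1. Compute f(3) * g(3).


f(3) = -11
g(3) = -4
Product = 44

44


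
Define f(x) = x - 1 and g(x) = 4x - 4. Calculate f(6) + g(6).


f(6) = 5
g(6) = 20
Sum = 25

25


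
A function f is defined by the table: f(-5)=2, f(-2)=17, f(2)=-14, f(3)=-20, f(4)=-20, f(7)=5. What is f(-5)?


Reading from the table at x = -5

2


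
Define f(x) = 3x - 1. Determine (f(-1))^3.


f(-1) = -4
(-4)^3 = -64

-64


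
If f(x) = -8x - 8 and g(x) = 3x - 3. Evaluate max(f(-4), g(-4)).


24


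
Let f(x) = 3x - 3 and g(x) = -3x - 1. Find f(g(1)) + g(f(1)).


f(g(1)) = -15
g(f(1)) = -1
Sum = -16

-16


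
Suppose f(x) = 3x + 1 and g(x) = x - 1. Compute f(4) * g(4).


f(4) = 13
g(4) = 3
Product = 39

39


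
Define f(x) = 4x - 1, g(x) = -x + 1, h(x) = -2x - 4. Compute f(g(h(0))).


19


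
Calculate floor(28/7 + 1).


28/7 = 4
4 + 1 = 5
floor(5) = 5

5


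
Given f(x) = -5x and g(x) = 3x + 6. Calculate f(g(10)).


g(10) = 36
f(36) = -180

-180


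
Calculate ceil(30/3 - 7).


30/3 = 10
10 - 7 = 3
ceil(3) = 3

3


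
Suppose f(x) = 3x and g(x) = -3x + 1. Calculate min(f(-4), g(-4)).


f(-4) = -12
g(-4) = 13
min = -12

-12


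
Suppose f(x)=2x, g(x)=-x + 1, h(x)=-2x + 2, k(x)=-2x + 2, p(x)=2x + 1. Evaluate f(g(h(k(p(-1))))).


p(-1) = -1
k(-1) = 4
h(4) = -6
g(-6) = 7
f(7) = 14

14


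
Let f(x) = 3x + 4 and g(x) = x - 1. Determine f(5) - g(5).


f(5) = 19
g(5) = 4
Difference = 15

15


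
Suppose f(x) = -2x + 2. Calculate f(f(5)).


f(5) = -8
f(-8) = 18

18


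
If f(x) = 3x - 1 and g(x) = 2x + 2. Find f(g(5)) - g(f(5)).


f(g(5)) = 35
g(f(5)) = 30
Difference = 5

5


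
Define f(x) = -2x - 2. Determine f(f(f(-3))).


f(-3) = 4
f(4) = -10
f(-10) = 18

18


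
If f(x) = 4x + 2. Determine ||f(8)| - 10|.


f(8) = 34
|34| = 34
|34 - 10| = 24

24


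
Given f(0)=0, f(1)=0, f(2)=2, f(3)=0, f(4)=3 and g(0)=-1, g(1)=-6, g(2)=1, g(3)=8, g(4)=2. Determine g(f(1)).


-1


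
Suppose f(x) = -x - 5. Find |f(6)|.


f(6) = -11
|-11| = 11

11


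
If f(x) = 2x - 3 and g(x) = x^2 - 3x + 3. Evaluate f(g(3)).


g(3) = 3
f(3) = 3

3


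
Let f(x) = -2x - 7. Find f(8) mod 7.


f(8) = -23
-23 mod 7 = 5

5


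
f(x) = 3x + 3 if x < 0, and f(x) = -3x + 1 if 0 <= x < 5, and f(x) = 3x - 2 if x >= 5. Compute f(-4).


-9


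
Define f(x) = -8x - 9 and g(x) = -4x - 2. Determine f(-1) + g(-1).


f(-1) = -1
g(-1) = 2
Sum = 1

1


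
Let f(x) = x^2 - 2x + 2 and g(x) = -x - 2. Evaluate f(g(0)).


g(0) = -2
f(-2) = 1*(-2)^2 - 2*(-2) + 2 = 10

10


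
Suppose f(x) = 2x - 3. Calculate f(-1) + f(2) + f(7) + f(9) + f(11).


f(-1) = -5
f(2) = 1
f(7) = 11
f(9) = 15
f(11) = 19
Sum = 41

41


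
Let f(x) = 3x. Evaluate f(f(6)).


f(6) = 18
f(18) = 54

54


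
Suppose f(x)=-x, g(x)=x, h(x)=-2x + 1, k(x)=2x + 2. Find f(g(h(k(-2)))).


k(-2) = -2
h(-2) = 5
g(5) = 5
f(5) = -5

-5


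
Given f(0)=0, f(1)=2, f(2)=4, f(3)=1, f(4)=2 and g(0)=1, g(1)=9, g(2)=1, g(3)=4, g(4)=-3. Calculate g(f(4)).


f(4) = 2
g(2) = 1

1


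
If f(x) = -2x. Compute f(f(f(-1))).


f(-1) = 2
f(2) = -4
f(-4) = 8

8


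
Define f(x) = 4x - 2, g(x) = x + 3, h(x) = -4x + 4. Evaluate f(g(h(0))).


h(0) = 4
g(4) = 7
f(7) = 26

26


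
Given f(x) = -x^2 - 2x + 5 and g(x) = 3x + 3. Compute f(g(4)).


g(4) = 15
f(15) = (-1)*(15)^2 - 2*(15) + 5 = -250

-250


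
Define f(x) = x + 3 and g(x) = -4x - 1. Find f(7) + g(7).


f(7) = 10
g(7) = -29
Sum = -19

-19


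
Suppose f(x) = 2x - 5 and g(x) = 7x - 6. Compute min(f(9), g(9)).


f(9) = 13
g(9) = 57
min = 13

13


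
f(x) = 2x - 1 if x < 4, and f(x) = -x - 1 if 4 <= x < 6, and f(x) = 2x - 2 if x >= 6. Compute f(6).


6 satisfies x >= 6
f(6) = 10

10


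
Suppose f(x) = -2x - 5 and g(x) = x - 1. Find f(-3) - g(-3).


f(-3) = 1
g(-3) = -4
Difference = 5

5


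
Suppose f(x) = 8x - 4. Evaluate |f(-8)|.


68


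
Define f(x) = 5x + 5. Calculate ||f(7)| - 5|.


f(7) = 40
|40| = 40
|40 - 5| = 35

35


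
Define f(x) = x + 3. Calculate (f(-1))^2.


4


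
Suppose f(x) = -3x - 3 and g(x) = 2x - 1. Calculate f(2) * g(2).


-27


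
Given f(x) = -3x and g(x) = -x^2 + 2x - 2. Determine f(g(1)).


g(1) = -1
f(-1) = 3

3


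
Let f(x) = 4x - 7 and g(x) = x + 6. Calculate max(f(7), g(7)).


21


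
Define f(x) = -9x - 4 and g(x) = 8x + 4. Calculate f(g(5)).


-400


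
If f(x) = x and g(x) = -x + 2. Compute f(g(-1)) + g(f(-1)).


6


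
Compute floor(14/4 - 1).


14/4 = 3.5
3.5 - 1 = 2.5
floor(2.5) = 2

2


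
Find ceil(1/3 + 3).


1/3 = 0.3333
0.3333 + 3 = 3.3333
ceil(3.3333) = 4

4


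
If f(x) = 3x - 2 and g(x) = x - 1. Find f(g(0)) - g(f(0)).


f(g(0)) = -5
g(f(0)) = -3
Difference = -2

-2


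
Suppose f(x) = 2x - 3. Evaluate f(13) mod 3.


f(13) = 23
23 mod 3 = 2

2


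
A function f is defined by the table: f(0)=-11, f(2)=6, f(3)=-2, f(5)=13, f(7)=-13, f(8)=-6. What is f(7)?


Reading from the table at x = 7

-13


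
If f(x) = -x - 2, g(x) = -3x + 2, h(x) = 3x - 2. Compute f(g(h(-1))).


h(-1) = -5
g(-5) = 17
f(17) = -19

-19


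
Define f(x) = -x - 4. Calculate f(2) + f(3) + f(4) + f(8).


f(2) = -6
f(3) = -7
f(4) = -8
f(8) = -12
Sum = -33

-33


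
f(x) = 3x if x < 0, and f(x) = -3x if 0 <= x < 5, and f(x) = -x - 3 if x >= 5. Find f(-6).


-6 satisfies x < 0
f(-6) = -18

-18


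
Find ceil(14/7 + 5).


14/7 = 2
2 + 5 = 7
ceil(7) = 7

7


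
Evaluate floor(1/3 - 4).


1/3 = 0.3333
0.3333 - 4 = -3.6667
floor(-3.6667) = -4

-4


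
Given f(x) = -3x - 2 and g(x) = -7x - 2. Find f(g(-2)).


g(-2) = 12
f(12) = -38

-38


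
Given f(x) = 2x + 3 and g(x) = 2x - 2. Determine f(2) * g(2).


f(2) = 7
g(2) = 2
Product = 14

14


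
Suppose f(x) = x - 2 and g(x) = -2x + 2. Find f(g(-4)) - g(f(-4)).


-6


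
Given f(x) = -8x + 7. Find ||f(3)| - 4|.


13


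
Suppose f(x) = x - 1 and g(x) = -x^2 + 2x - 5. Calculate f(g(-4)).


g(-4) = -29
f(-29) = -30

-30


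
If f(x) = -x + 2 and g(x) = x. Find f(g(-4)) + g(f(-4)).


f(g(-4)) = 6
g(f(-4)) = 6
Sum = 12

12


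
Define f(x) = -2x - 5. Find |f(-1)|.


f(-1) = -3
|-3| = 3

3


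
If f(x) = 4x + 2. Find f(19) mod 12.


f(19) = 78
78 mod 12 = 6

6


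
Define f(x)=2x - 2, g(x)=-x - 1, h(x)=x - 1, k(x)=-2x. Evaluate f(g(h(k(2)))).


k(2) = -4
h(-4) = -5
g(-5) = 4
f(4) = 6

6


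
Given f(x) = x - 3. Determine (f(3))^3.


f(3) = 0
(0)^3 = 0

0


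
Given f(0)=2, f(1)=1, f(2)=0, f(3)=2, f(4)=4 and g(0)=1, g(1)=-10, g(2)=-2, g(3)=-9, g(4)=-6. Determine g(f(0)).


f(0) = 2
g(2) = -2

-2


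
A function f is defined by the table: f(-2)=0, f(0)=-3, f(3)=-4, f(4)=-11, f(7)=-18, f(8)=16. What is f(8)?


Reading from the table at x = 8

16


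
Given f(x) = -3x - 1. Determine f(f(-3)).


f(-3) = 8
f(8) = -25

-25


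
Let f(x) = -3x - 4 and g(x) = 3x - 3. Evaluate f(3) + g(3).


f(3) = -13
g(3) = 6
Sum = -7

-7


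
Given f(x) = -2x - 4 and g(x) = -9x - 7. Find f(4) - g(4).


f(4) = -12
g(4) = -43
Difference = 31

31


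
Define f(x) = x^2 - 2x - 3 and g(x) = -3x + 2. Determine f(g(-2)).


45


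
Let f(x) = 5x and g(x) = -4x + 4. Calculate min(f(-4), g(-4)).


f(-4) = -20
g(-4) = 20
min = -20

-20


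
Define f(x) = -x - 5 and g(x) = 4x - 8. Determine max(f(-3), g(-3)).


f(-3) = -2
g(-3) = -20
max = -2

-2


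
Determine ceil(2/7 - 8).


2/7 = 0.2857
0.2857 - 8 = -7.7143
ceil(-7.7143) = -7

-7


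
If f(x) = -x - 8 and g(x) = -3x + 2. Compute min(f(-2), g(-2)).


f(-2) = -6
g(-2) = 8
min = -6

-6


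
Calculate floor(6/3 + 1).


6/3 = 2
2 + 1 = 3
floor(3) = 3

3


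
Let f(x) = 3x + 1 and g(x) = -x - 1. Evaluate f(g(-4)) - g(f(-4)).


f(g(-4)) = 10
g(f(-4)) = 10
Difference = 0

0


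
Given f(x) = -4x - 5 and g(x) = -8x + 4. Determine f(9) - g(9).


f(9) = -41
g(9) = -68
Difference = 27

27


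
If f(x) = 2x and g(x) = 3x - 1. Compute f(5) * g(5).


f(5) = 10
g(5) = 14
Product = 140

140


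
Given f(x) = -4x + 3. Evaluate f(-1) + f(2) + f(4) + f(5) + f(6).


f(-1) = 7
f(2) = -5
f(4) = -13
f(5) = -17
f(6) = -21
Sum = -49

-49


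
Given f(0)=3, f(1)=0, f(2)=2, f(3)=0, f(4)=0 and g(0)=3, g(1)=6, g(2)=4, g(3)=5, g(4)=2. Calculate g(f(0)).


f(0) = 3
g(3) = 5

5


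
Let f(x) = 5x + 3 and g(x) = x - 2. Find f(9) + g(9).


55


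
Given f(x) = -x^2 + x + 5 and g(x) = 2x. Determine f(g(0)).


g(0) = 0
f(0) = (-1)*(0)^2 + 1*(0) + 5 = 5

5


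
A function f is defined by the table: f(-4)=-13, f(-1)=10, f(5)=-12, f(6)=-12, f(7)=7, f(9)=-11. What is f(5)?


-12


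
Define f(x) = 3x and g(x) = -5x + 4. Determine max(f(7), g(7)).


f(7) = 21
g(7) = -31
max = 21

21


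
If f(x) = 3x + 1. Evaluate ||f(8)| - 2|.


f(8) = 25
|25| = 25
|25 - 2| = 23

23


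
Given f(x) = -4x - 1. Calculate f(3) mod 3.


f(3) = -13
-13 mod 3 = 2

2


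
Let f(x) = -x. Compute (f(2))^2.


f(2) = -2
(-2)^2 = 4

4


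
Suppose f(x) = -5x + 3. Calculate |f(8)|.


f(8) = -37
|-37| = 37

37


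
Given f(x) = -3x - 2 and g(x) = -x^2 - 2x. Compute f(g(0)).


g(0) = 0
f(0) = -2

-2


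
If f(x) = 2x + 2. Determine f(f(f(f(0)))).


30


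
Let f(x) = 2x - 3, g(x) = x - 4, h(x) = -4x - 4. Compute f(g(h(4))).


h(4) = -20
g(-20) = -24
f(-24) = -51

-51


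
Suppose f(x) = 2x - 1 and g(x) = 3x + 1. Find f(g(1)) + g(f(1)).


f(g(1)) = 7
g(f(1)) = 4
Sum = 11

11


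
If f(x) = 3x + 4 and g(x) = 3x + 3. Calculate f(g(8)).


g(8) = 27
f(27) = 85

85


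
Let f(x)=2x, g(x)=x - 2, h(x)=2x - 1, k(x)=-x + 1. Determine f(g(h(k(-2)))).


6


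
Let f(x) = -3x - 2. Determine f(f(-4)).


f(-4) = 10
f(10) = -32

-32


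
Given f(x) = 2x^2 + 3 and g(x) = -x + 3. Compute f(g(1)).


g(1) = 2
f(2) = 2*(2)^2 + 3 = 11

11


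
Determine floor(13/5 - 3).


13/5 = 2.6
2.6 - 3 = -0.4
floor(-0.4) = -1

-1


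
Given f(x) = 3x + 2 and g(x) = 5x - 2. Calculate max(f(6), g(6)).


f(6) = 20
g(6) = 28
max = 28

28


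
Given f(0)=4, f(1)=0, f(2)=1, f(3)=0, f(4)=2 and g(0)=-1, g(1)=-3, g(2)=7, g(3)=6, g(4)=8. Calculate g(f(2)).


f(2) = 1
g(1) = -3

-3


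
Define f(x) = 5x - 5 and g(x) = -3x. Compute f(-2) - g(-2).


f(-2) = -15
g(-2) = 6
Difference = -21

-21


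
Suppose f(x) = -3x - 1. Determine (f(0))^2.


f(0) = -1
(-1)^2 = 1

1


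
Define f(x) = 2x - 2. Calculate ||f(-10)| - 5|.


f(-10) = -22
|-22| = 22
|22 - 5| = 17

17


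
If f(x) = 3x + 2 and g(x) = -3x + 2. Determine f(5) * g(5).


f(5) = 17
g(5) = -13
Product = -221

-221


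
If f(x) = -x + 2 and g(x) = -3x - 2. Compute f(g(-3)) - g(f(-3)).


f(g(-3)) = -5
g(f(-3)) = -17
Difference = 12

12


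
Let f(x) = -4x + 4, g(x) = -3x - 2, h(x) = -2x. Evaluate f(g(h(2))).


h(2) = -4
g(-4) = 10
f(10) = -36

-36


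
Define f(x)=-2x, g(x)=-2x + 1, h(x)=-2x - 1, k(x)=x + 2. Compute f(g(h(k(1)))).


k(1) = 3
h(3) = -7
g(-7) = 15
f(15) = -30

-30


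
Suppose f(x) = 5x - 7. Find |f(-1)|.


f(-1) = -12
|-12| = 12

12


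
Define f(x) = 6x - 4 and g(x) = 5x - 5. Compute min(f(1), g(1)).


f(1) = 2
g(1) = 0
min = 0

0


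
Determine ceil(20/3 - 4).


3


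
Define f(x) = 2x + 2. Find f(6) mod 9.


f(6) = 14
14 mod 9 = 5

5


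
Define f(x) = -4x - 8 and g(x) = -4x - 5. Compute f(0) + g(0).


f(0) = -8
g(0) = -5
Sum = -13

-13


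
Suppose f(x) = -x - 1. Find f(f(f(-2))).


1


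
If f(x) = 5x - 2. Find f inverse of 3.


Solve 5x - 2 = 3
x = (3 + 2) / 5 = 1

1


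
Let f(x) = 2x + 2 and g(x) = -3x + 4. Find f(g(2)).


g(2) = -2
f(-2) = -2

-2


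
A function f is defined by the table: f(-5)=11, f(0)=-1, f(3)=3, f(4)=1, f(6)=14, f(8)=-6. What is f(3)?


3


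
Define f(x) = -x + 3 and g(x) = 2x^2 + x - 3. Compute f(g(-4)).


g(-4) = 25
f(25) = -22

-22


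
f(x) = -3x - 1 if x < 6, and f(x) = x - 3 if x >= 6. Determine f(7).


4


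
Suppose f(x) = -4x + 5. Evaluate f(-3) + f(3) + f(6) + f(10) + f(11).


f(-3) = 17
f(3) = -7
f(6) = -19
f(10) = -35
f(11) = -39
Sum = -83

-83


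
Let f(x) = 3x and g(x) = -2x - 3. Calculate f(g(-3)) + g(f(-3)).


f(g(-3)) = 9
g(f(-3)) = 15
Sum = 24

24


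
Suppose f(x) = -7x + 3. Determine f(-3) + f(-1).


f(-3) = 24
f(-1) = 10
Sum = 34

34


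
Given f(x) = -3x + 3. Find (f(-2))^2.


81


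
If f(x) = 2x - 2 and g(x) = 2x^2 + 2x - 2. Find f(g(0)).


g(0) = -2
f(-2) = -6

-6


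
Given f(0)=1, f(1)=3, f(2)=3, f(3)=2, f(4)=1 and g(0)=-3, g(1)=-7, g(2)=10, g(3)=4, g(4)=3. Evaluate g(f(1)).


f(1) = 3
g(3) = 4

4


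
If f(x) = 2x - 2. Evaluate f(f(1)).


f(1) = 0
f(0) = -2

-2


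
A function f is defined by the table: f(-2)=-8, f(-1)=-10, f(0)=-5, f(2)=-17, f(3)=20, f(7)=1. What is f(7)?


Reading from the table at x = 7

1


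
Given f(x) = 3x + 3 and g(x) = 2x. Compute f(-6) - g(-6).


f(-6) = -15
g(-6) = -12
Difference = -3

-3


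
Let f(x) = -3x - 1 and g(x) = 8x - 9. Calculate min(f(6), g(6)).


f(6) = -19
g(6) = 39
min = -19

-19


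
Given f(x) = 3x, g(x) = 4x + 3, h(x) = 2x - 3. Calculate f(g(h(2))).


21


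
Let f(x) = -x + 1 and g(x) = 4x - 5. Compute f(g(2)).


g(2) = 3
f(3) = -2

-2


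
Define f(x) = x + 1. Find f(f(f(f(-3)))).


f(-3) = -2
f(-2) = -1
f(-1) = 0
f(0) = 1

1


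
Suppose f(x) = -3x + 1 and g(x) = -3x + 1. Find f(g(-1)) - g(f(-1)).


f(g(-1)) = -11
g(f(-1)) = -11
Difference = 0

0


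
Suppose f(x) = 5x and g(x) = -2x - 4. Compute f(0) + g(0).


f(0) = 0
g(0) = -4
Sum = -4

-4


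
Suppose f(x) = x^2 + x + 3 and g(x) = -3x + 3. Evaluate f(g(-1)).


g(-1) = 6
f(6) = 1*(6)^2 + 1*(6) + 3 = 45

45


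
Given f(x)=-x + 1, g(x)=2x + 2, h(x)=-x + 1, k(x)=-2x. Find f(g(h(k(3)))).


k(3) = -6
h(-6) = 7
g(7) = 16
f(16) = -15

-15


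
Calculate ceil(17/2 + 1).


17/2 = 8.5
8.5 + 1 = 9.5
ceil(9.5) = 10

10


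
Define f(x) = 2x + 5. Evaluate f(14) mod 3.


f(14) = 33
33 mod 3 = 0

0


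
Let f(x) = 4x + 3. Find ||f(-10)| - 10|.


f(-10) = -37
|-37| = 37
|37 - 10| = 27

27


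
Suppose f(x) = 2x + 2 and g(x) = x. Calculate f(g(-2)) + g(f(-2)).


f(g(-2)) = -2
g(f(-2)) = -2
Sum = -4

-4


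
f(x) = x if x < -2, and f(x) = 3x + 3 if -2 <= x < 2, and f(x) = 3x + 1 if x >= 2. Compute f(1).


1 satisfies -2 <= x < 2
f(1) = 6

6


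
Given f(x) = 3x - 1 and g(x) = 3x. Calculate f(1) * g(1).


f(1) = 2
g(1) = 3
Product = 6

6


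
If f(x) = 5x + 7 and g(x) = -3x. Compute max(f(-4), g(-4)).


f(-4) = -13
g(-4) = 12
max = 12

12


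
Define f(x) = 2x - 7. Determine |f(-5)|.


17


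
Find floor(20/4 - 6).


20/4 = 5
5 - 6 = -1
floor(-1) = -1

-1


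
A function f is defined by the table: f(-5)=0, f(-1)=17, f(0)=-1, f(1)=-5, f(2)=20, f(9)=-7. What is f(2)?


Reading from the table at x = 2

20


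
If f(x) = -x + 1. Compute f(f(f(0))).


f(0) = 1
f(1) = 0
f(0) = 1

1


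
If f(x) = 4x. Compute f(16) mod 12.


f(16) = 64
64 mod 12 = 4

4


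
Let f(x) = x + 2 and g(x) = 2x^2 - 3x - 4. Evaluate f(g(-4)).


g(-4) = 40
f(40) = 42

42


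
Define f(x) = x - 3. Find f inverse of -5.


-2


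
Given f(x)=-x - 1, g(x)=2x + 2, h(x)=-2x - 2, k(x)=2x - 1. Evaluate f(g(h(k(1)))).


5


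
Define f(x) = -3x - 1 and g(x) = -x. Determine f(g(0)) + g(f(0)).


f(g(0)) = -1
g(f(0)) = 1
Sum = 0

0


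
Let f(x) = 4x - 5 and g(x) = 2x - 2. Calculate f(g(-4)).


-45


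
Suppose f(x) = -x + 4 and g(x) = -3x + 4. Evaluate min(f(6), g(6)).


-14


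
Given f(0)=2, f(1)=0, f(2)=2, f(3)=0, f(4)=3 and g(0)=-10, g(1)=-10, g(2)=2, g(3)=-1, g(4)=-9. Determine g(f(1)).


f(1) = 0
g(0) = -10

-10


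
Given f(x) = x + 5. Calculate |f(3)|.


f(3) = 8
|8| = 8

8


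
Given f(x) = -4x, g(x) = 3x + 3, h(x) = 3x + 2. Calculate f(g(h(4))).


h(4) = 14
g(14) = 45
f(45) = -180

-180


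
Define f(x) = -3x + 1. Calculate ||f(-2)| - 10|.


3


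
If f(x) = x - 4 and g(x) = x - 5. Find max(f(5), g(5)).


f(5) = 1
g(5) = 0
max = 1

1


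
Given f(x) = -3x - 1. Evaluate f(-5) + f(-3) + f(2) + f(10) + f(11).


f(-5) = 14
f(-3) = 8
f(2) = -7
f(10) = -31
f(11) = -34
Sum = -50

-50


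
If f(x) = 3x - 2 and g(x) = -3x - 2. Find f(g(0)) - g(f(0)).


f(g(0)) = -8
g(f(0)) = 4
Difference = -12

-12


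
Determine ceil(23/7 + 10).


14


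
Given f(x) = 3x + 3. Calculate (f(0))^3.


f(0) = 3
(3)^3 = 27

27


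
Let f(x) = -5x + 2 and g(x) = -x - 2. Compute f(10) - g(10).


-36


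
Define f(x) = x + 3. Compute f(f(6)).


f(6) = 9
f(9) = 12

12


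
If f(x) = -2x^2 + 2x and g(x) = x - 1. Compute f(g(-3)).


-40


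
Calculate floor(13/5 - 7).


13/5 = 2.6
2.6 - 7 = -4.4
floor(-4.4) = -5

-5


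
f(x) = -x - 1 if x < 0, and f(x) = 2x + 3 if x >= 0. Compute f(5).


5 satisfies x >= 0
f(5) = 13

13


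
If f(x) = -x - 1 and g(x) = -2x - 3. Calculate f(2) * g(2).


21


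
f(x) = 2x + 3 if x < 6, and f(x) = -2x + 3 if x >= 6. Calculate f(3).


3 satisfies x < 6
f(3) = 9

9


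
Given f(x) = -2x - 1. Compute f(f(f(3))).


-27


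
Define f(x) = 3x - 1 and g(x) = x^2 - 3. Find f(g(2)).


g(2) = 1
f(1) = 2

2


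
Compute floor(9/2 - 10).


9/2 = 4.5
4.5 - 10 = -5.5
floor(-5.5) = -6

-6


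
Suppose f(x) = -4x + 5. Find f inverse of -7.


Solve -4x + 5 = -7
x = (-7 - 5) / (-4) = 3

3


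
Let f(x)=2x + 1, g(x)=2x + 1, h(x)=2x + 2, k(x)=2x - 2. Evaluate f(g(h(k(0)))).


k(0) = -2
h(-2) = -2
g(-2) = -3
f(-3) = -5

-5


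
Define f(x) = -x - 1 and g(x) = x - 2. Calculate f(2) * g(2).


f(2) = -3
g(2) = 0
Product = 0

0


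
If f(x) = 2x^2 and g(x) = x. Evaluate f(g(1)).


g(1) = 1
f(1) = 2*(1)^2 = 2

2


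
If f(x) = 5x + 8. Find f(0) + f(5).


f(0) = 8
f(5) = 33
Sum = 41

41


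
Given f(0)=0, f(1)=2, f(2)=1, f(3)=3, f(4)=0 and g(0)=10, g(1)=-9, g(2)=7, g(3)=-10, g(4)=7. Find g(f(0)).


f(0) = 0
g(0) = 10

10


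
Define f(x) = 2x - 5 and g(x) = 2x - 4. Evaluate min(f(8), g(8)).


f(8) = 11
g(8) = 12
min = 11

11


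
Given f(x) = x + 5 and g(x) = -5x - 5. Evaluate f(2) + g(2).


f(2) = 7
g(2) = -15
Sum = -8

-8


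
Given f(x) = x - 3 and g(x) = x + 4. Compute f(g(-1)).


g(-1) = 3
f(3) = 0

0


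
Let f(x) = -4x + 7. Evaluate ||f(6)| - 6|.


11


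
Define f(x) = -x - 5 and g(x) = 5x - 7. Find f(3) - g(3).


-16


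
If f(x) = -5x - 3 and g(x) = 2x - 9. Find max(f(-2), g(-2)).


7


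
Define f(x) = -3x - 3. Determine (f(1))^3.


f(1) = -6
(-6)^3 = -216

-216


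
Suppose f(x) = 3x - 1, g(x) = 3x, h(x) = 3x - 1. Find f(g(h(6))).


h(6) = 17
g(17) = 51
f(51) = 152

152


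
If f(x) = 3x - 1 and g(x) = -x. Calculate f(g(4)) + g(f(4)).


f(g(4)) = -13
g(f(4)) = -11
Sum = -24

-24


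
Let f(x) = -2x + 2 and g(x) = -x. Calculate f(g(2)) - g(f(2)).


f(g(2)) = 6
g(f(2)) = 2
Difference = 4

4


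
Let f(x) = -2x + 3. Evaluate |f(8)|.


f(8) = -13
|-13| = 13

13


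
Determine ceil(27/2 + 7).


27/2 = 13.5
13.5 + 7 = 20.5
ceil(20.5) = 21

21


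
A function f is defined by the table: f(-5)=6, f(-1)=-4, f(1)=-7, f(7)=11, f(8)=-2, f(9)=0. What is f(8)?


Reading from the table at x = 8

-2


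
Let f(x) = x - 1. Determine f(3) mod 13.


f(3) = 2
2 mod 13 = 2

2


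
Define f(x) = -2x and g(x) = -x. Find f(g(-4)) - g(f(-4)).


f(g(-4)) = -8
g(f(-4)) = -8
Difference = 0

0


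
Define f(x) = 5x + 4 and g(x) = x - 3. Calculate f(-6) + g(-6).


f(-6) = -26
g(-6) = -9
Sum = -35

-35


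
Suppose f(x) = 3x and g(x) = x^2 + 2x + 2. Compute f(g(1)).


g(1) = 5
f(5) = 15

15


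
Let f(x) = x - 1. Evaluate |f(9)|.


f(9) = 8
|8| = 8

8


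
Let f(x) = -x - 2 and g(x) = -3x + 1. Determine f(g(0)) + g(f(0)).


f(g(0)) = -3
g(f(0)) = 7
Sum = 4

4


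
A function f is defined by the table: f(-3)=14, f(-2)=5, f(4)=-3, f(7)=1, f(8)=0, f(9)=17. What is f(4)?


Reading from the table at x = 4

-3


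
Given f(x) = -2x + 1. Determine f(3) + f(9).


f(3) = -5
f(9) = -17
Sum = -22

-22


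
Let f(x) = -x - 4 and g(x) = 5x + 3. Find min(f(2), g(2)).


f(2) = -6
g(2) = 13
min = -6

-6


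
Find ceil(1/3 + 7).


1/3 = 0.3333
0.3333 + 7 = 7.3333
ceil(7.3333) = 8

8


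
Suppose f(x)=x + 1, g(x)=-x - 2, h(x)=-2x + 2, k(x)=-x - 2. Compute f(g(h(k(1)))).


k(1) = -3
h(-3) = 8
g(8) = -10
f(-10) = -9

-9


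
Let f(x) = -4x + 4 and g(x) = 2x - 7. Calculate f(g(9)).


g(9) = 11
f(11) = -40

-40


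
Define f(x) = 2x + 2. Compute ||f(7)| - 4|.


f(7) = 16
|16| = 16
|16 - 4| = 12

12


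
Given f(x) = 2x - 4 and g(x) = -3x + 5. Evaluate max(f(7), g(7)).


10


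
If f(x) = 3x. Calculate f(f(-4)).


f(-4) = -12
f(-12) = -36

-36


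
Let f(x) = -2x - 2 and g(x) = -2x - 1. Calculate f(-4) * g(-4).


f(-4) = 6
g(-4) = 7
Product = 42

42


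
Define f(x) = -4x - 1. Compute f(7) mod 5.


f(7) = -29
-29 mod 5 = 1

1


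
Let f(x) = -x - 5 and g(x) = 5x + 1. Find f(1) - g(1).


-12


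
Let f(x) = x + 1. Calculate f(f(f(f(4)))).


8


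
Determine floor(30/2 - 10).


30/2 = 15
15 - 10 = 5
floor(5) = 5

5


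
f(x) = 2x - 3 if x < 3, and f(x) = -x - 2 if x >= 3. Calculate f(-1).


-5


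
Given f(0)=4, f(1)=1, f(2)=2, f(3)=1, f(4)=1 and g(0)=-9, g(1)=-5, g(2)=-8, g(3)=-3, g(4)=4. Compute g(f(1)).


f(1) = 1
g(1) = -5

-5


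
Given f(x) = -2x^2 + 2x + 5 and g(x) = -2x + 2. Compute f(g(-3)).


g(-3) = 8
f(8) = (-2)*(8)^2 + 2*(8) + 5 = -107

-107


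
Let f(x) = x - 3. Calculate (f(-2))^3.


-125


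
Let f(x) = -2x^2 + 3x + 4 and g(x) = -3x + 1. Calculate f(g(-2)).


g(-2) = 7
f(7) = (-2)*(7)^2 + 3*(7) + 4 = -73

-73


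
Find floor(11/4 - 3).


-1


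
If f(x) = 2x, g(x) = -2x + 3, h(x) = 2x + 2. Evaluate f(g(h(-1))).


h(-1) = 0
g(0) = 3
f(3) = 6

6


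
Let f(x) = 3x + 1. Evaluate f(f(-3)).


f(-3) = -8
f(-8) = -23

-23


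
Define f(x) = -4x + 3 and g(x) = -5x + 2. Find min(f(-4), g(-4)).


f(-4) = 19
g(-4) = 22
min = 19

19


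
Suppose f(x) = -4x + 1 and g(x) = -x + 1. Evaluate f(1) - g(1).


f(1) = -3
g(1) = 0
Difference = -3

-3


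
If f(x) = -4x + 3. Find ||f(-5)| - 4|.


f(-5) = 23
|23| = 23
|23 - 4| = 19

19


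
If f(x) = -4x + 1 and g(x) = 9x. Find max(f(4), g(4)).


f(4) = -15
g(4) = 36
max = 36

36


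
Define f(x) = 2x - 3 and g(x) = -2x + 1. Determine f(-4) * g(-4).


f(-4) = -11
g(-4) = 9
Product = -99

-99


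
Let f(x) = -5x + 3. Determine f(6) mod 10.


3


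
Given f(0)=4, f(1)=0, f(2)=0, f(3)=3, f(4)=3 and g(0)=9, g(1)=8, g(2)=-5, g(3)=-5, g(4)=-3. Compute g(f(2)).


f(2) = 0
g(0) = 9

9


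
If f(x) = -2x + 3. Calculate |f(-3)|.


f(-3) = 9
|9| = 9

9


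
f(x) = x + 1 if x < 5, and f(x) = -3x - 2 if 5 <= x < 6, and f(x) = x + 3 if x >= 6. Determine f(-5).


-4


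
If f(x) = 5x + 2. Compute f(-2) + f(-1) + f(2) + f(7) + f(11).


f(-2) = -8
f(-1) = -3
f(2) = 12
f(7) = 37
f(11) = 57
Sum = 95

95


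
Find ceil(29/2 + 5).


29/2 = 14.5
14.5 + 5 = 19.5
ceil(19.5) = 20

20


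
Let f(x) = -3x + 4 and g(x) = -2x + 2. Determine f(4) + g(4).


f(4) = -8
g(4) = -6
Sum = -14

-14


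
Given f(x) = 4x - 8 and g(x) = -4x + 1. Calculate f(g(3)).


-52


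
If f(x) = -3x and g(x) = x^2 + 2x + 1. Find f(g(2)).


g(2) = 9
f(9) = -27

-27


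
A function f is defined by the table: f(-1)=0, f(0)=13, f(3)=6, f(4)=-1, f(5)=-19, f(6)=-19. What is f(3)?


Reading from the table at x = 3

6


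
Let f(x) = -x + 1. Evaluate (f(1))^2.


0


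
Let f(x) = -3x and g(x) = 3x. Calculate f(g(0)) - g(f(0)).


f(g(0)) = 0
g(f(0)) = 0
Difference = 0

0


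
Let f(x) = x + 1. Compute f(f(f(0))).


f(0) = 1
f(1) = 2
f(2) = 3

3


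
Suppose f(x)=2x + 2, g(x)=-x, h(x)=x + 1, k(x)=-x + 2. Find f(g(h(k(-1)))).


k(-1) = 3
h(3) = 4
g(4) = -4
f(-4) = -6

-6


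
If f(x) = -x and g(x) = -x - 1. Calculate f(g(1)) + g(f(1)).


f(g(1)) = 2
g(f(1)) = 0
Sum = 2

2


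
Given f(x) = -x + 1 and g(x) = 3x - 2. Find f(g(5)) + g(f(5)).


f(g(5)) = -12
g(f(5)) = -14
Sum = -26

-26


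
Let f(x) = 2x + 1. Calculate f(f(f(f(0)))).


f(0) = 1
f(1) = 3
f(3) = 7
f(7) = 15

15


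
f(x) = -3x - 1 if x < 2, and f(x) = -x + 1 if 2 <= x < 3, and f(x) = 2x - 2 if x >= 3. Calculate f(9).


9 satisfies x >= 3
f(9) = 16

16


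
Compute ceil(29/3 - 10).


29/3 = 9.6667
9.6667 - 10 = -0.3333
ceil(-0.3333) = 0

0


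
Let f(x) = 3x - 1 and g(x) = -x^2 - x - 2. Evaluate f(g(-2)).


-13


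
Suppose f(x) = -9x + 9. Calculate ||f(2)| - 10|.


f(2) = -9
|-9| = 9
|9 - 10| = 1

1


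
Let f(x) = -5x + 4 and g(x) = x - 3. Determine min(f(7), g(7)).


f(7) = -31
g(7) = 4
min = -31

-31


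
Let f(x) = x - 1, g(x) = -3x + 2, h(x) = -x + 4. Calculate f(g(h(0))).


h(0) = 4
g(4) = -10
f(-10) = -11

-11


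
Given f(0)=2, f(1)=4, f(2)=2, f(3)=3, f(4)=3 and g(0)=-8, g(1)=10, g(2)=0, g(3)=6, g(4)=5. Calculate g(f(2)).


f(2) = 2
g(2) = 0

0


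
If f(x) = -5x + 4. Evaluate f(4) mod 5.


f(4) = -16
-16 mod 5 = 4

4


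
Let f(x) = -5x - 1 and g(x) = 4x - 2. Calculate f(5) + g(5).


f(5) = -26
g(5) = 18
Sum = -8

-8


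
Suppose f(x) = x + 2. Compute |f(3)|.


5


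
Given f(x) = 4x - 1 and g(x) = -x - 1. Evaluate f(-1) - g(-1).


f(-1) = -5
g(-1) = 0
Difference = -5

-5


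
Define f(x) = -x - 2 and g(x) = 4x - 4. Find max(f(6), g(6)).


f(6) = -8
g(6) = 20
max = 20

20


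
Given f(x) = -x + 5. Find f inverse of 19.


Solve -x + 5 = 19
x = (19 - 5) / (-1) = -14

-14


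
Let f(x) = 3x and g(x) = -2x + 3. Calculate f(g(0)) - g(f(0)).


f(g(0)) = 9
g(f(0)) = 3
Difference = 6

6


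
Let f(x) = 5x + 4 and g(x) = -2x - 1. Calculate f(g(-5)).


g(-5) = 9
f(9) = 49

49


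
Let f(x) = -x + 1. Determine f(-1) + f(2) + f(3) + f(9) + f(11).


f(-1) = 2
f(2) = -1
f(3) = -2
f(9) = -8
f(11) = -10
Sum = -19

-19


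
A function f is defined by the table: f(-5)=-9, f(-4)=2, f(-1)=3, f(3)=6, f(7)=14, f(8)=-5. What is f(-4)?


Reading from the table at x = -4

2


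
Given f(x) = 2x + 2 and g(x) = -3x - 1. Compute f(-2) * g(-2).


-10


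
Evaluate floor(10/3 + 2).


10/3 = 3.3333
3.3333 + 2 = 5.3333
floor(5.3333) = 5

5


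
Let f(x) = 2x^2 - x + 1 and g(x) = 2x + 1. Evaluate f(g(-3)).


g(-3) = -5
f(-5) = 2*(-5)^2 - 1*(-5) + 1 = 56

56


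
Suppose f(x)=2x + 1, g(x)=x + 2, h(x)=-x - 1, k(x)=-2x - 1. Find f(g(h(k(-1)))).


k(-1) = 1
h(1) = -2
g(-2) = 0
f(0) = 1

1


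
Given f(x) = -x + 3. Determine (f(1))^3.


f(1) = 2
(2)^3 = 8

8


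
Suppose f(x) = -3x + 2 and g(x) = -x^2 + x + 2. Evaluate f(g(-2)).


g(-2) = -4
f(-4) = 14

14


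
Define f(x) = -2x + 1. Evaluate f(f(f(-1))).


f(-1) = 3
f(3) = -5
f(-5) = 11

11


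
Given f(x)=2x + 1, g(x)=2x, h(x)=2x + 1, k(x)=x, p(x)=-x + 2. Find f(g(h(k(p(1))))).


p(1) = 1
k(1) = 1
h(1) = 3
g(3) = 6
f(6) = 13

13


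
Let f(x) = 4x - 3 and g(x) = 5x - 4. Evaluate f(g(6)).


g(6) = 26
f(26) = 101

101


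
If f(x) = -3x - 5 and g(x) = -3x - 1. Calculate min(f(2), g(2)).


f(2) = -11
g(2) = -7
min = -11

-11


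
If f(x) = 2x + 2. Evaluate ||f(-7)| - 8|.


f(-7) = -12
|-12| = 12
|12 - 8| = 4

4


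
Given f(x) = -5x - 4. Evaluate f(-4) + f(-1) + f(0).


f(-4) = 16
f(-1) = 1
f(0) = -4
Sum = 13

13


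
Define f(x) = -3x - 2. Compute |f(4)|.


f(4) = -14
|-14| = 14

14


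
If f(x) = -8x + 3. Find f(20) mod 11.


f(20) = -157
-157 mod 11 = 8

8


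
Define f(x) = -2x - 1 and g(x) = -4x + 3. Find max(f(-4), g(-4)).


f(-4) = 7
g(-4) = 19
max = 19

19


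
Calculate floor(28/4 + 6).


28/4 = 7
7 + 6 = 13
floor(13) = 13

13


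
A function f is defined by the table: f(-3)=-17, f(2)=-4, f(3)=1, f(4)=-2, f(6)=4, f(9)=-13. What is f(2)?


Reading from the table at x = 2

-4


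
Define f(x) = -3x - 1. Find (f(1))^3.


f(1) = -4
(-4)^3 = -64

-64


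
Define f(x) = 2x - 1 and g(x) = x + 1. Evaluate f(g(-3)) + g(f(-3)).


f(g(-3)) = -5
g(f(-3)) = -6
Sum = -11

-11


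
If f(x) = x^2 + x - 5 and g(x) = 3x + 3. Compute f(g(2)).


g(2) = 9
f(9) = 1*(9)^2 + 1*(9) - 5 = 85

85


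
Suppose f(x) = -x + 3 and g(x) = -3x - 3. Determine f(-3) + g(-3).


f(-3) = 6
g(-3) = 6
Sum = 12

12


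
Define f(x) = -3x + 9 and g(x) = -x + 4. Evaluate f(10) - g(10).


f(10) = -21
g(10) = -6
Difference = -15

-15


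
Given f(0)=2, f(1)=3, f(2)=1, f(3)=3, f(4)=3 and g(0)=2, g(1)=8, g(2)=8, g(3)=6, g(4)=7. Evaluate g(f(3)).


6


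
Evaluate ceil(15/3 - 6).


15/3 = 5
5 - 6 = -1
ceil(-1) = -1

-1


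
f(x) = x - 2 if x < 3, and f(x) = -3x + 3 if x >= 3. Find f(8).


8 satisfies x >= 3
f(8) = -21

-21


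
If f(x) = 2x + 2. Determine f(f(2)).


f(2) = 6
f(6) = 14

14


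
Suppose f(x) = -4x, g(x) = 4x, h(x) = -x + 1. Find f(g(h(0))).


-16


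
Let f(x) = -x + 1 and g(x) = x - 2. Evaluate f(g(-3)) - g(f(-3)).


f(g(-3)) = 6
g(f(-3)) = 2
Difference = 4

4


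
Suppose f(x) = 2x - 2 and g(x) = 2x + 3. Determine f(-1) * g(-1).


f(-1) = -4
g(-1) = 1
Product = -4

-4


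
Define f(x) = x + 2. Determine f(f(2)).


f(2) = 4
f(4) = 6

6


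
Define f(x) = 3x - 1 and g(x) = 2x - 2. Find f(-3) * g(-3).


f(-3) = -10
g(-3) = -8
Product = 80

80


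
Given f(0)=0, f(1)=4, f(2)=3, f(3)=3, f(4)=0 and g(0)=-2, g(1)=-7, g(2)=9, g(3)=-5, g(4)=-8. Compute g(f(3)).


f(3) = 3
g(3) = -5

-5


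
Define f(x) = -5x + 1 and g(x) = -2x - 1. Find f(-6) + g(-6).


f(-6) = 31
g(-6) = 11
Sum = 42

42


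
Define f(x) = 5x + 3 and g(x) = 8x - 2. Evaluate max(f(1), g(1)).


8


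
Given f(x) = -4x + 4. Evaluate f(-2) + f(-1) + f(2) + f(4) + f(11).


f(-2) = 12
f(-1) = 8
f(2) = -4
f(4) = -12
f(11) = -40
Sum = -36

-36


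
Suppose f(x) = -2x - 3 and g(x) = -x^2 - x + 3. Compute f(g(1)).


g(1) = 1
f(1) = -5

-5


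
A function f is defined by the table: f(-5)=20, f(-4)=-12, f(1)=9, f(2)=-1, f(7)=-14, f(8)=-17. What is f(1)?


Reading from the table at x = 1

9


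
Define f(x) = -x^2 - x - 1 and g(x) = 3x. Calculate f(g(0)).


g(0) = 0
f(0) = (-1)*(0)^2 - 1*(0) - 1 = -1

-1


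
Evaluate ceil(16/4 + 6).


16/4 = 4
4 + 6 = 10
ceil(10) = 10

10


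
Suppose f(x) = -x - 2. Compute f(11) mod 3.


2


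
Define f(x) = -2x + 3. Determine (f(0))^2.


f(0) = 3
(3)^2 = 9

9


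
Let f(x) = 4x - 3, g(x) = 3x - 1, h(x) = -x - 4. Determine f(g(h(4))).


h(4) = -8
g(-8) = -25
f(-25) = -103

-103


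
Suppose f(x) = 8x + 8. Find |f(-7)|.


48


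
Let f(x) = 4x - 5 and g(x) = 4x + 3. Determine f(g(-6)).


g(-6) = -21
f(-21) = -89

-89


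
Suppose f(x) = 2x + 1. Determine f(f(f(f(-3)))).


f(-3) = -5
f(-5) = -9
f(-9) = -17
f(-17) = -33

-33


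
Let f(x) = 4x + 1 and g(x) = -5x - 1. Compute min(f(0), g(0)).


f(0) = 1
g(0) = -1
min = -1

-1


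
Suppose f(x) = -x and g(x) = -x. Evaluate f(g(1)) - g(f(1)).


f(g(1)) = 1
g(f(1)) = 1
Difference = 0

0


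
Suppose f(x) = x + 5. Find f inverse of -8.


Solve x + 5 = -8
x = (-8 - 5) / 1 = -13

-13


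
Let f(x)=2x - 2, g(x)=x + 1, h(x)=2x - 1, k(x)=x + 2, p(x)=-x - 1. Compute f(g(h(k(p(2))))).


-6


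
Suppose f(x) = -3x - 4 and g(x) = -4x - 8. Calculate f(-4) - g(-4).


f(-4) = 8
g(-4) = 8
Difference = 0

0


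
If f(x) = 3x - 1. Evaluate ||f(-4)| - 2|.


f(-4) = -13
|-13| = 13
|13 - 2| = 11

11


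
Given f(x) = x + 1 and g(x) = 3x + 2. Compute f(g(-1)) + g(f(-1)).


f(g(-1)) = 0
g(f(-1)) = 2
Sum = 2

2


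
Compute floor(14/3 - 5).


14/3 = 4.6667
4.6667 - 5 = -0.3333
floor(-0.3333) = -1

-1


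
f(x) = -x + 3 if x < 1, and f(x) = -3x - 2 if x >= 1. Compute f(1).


-5


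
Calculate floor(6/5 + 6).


6/5 = 1.2
1.2 + 6 = 7.2
floor(7.2) = 7

7


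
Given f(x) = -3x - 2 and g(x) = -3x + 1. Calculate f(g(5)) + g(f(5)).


92


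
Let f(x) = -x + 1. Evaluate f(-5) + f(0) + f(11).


f(-5) = 6
f(0) = 1
f(11) = -10
Sum = -3

-3


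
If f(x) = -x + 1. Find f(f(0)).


f(0) = 1
f(1) = 0

0


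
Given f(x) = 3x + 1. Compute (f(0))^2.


f(0) = 1
(1)^2 = 1

1


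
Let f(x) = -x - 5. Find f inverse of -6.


1


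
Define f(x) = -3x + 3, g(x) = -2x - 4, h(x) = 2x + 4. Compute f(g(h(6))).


111


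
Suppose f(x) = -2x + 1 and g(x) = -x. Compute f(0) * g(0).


f(0) = 1
g(0) = 0
Product = 0

0


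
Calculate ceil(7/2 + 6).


7/2 = 3.5
3.5 + 6 = 9.5
ceil(9.5) = 10

10


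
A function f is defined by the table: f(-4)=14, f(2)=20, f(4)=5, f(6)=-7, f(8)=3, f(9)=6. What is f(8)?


Reading from the table at x = 8

3


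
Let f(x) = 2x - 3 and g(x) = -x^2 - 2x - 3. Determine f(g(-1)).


g(-1) = -2
f(-2) = -7

-7


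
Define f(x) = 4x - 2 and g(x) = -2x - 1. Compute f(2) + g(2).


f(2) = 6
g(2) = -5
Sum = 1

1


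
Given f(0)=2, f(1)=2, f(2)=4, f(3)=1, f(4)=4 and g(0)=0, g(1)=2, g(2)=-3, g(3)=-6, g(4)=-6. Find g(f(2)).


f(2) = 4
g(4) = -6

-6


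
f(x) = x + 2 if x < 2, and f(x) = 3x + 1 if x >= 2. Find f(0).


0 satisfies x < 2
f(0) = 2

2


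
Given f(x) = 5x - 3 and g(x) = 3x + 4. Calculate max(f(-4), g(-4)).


f(-4) = -23
g(-4) = -8
max = -8

-8


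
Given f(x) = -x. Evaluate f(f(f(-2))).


f(-2) = 2
f(2) = -2
f(-2) = 2

2


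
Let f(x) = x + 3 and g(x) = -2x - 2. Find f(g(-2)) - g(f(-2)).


f(g(-2)) = 5
g(f(-2)) = -4
Difference = 9

9


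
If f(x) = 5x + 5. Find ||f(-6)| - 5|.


20


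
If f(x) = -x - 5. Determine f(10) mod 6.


f(10) = -15
-15 mod 6 = 3

3


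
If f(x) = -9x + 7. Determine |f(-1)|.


f(-1) = 16
|16| = 16

16


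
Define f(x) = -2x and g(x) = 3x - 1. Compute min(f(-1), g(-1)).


f(-1) = 2
g(-1) = -4
min = -4

-4


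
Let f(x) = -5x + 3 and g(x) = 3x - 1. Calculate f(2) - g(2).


f(2) = -7
g(2) = 5
Difference = -12

-12


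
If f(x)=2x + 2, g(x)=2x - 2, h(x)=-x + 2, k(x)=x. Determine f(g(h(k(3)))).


k(3) = 3
h(3) = -1
g(-1) = -4
f(-4) = -6

-6


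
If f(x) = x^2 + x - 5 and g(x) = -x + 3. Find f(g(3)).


g(3) = 0
f(0) = 1*(0)^2 + 1*(0) - 5 = -5

-5


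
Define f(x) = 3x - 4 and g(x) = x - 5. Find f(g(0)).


g(0) = -5
f(-5) = -19

-19


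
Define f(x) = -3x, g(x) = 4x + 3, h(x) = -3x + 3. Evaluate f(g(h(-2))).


h(-2) = 9
g(9) = 39
f(39) = -117

-117


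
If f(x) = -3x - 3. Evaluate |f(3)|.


12


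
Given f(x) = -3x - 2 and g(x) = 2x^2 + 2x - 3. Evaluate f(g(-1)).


g(-1) = -3
f(-3) = 7

7


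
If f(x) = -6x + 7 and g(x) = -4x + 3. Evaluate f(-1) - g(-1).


f(-1) = 13
g(-1) = 7
Difference = 6

6


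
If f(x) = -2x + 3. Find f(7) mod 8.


5


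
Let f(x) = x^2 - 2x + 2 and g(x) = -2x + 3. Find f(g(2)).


g(2) = -1
f(-1) = 1*(-1)^2 - 2*(-1) + 2 = 5

5


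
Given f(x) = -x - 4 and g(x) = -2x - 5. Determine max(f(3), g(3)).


f(3) = -7
g(3) = -11
max = -7

-7


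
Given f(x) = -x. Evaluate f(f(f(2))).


-2


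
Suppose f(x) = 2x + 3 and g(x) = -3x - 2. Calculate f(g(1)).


g(1) = -5
f(-5) = -7

-7


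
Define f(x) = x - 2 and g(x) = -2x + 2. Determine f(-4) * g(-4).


f(-4) = -6
g(-4) = 10
Product = -60

-60


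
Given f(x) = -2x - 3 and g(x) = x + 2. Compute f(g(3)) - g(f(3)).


f(g(3)) = -13
g(f(3)) = -7
Difference = -6

-6
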